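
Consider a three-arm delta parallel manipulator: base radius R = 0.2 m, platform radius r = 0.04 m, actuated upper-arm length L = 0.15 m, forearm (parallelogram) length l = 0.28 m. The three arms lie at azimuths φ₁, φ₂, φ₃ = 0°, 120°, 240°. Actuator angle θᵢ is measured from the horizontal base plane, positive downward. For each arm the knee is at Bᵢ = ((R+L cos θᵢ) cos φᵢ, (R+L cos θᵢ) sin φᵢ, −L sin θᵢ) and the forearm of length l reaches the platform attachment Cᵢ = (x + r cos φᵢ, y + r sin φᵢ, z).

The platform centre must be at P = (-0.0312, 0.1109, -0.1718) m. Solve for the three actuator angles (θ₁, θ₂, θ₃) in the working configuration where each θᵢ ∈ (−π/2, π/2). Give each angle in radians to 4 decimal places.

φ1=0.0° → target in arm frame (-0.0312, 0.1109)
  A cos θ + B sin θ = C:  0.1912·cos θ + -0.1718·sin θ = -0.0749
  θ1 = atan2(B,A) + arccos(C/0.2570) = 1.1345
arm 2 (φ=120.0°): x'=0.1116, y'=-0.0284
  A=0.0484, B=-0.1718, C=(l²−L²−A²−y'²−z²)/(2L)=0.0775
  √(A²+B²)=0.1785;  θ2 = -1.2964+1.1219 ≈ -0.1746
φ3=240.0° → target in arm frame (-0.0804, -0.0825)
  A=0.2404, B=-0.1718, C=(l²−L²−A²−y'²−z²)/(2L)=-0.1274
  θ3 = atan2(B,A) + arccos(C/0.2955) = 1.3962

θ₁ = 1.1345, θ₂ = -0.1746, θ₃ = 1.3962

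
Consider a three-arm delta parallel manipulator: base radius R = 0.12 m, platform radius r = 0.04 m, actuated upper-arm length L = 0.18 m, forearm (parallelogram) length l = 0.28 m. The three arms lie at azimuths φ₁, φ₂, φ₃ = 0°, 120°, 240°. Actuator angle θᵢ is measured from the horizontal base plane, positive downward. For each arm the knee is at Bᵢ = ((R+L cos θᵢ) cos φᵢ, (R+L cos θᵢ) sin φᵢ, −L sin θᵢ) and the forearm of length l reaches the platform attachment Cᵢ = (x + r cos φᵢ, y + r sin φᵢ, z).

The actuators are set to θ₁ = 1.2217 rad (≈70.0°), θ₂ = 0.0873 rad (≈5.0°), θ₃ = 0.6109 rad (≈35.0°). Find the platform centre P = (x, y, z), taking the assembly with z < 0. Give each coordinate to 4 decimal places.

(-0.1260, 0.0500, -0.2346)

centre 1 = (0.1416·cos0.0°, 0.1416·sin0.0°, -0.1691) = (0.1416, 0.0000, -0.1691)
arm 2 at φ=120.0°: e+L cos θ2 = 0.2593;  centre 2 = (-0.1297, 0.2246, -0.0157)
centre 3 = (0.2274·cos240.0°, 0.2274·sin240.0°, -0.1032) = (-0.1137, -0.1970, -0.1032)
subtract pairs → two planes through P
linear system: -0.5425x+0.4491y = 0.0188−0.3069z; -0.5106x+-0.3939y = 0.0137−0.1318z
det = 0.4430;  x = -0.0307+0.4065z,  y = 0.0049+-0.1923z
sphere 1 gives Az²+Bz+C=0 with A=1.2022, B=0.1964, C=-0.0201;  B²−4AC=0.1352;  roots -0.2346, 0.0713;  negative root z = -0.2346
x = -0.1260, y = 0.0500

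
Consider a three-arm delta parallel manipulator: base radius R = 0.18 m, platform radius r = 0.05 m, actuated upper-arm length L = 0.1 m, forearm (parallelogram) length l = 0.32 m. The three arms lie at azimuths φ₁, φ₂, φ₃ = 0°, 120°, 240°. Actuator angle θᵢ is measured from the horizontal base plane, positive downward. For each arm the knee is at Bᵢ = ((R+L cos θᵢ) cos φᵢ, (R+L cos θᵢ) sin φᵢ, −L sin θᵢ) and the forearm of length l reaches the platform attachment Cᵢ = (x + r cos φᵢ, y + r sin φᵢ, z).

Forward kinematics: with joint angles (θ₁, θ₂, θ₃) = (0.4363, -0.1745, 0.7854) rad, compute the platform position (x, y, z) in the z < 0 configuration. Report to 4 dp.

arm 1 at φ=0.0°: (R−r)+L cos θ1 = 0.2206;  centre 1 = (0.2206, 0.0000, -0.0423)
φ2=120.0°: virtual centre (-0.1142, 0.1979, 0.0174), radius l
arm 3 at φ=240.0°: (R−r)+L cos θ3 = 0.2007;  centre 3 = (-0.1004, -0.1738, -0.0707)
subtract pairs → two planes through P
[-0.6697 0.3957 0.1192]·P = 0.0020;  [-0.6420 -0.3476 -0.0569]·P = -0.0052
det = 0.4869;  x = 0.0028+0.0389z,  y = 0.0098+-0.2355z
into |P−centre ₁|² = l²: 1.0570z² + 0.0629z + -0.0530 = 0;  Δ = 0.2282;  z = -0.2558 or 0.1962 → z<0 root = -0.2558
x = -0.0072, y = 0.0700

(-0.0072, 0.0700, -0.2558)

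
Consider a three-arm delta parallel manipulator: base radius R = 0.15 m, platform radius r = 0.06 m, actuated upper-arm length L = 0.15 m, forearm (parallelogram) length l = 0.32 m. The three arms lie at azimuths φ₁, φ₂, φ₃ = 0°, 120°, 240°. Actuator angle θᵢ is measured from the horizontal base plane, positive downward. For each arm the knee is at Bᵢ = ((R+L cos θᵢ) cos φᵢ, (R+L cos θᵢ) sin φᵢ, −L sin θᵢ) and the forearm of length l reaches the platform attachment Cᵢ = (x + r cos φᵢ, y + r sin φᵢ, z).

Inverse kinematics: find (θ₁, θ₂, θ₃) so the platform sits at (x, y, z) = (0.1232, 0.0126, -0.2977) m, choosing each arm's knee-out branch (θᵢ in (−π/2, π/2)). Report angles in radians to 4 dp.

θ₁ = 0.0003, θ₂ = 0.8727, θ₃ = 0.9601

arm 1 (φ=0.0°): x'=0.1232, y'=0.0126
  A cos θ + B sin θ = C:  -0.0332·cos θ + -0.2977·sin θ = -0.0333
  γ=atan2(-0.2977,-0.0332)=-1.6819;  ψ=arccos(-0.1111)=1.6822;  θ1=γ+ψ≈0.0003
rotate P by −φ2: (-0.0507, -0.1130, -0.2977)
  A cos θ + B sin θ = C:  0.1407·cos θ + -0.2977·sin θ = -0.1376
  √(A²+B²)=0.3293;  θ2 = -1.1293+2.0020 ≈ 0.8727
φ3=240.0° → target in arm frame (-0.0725, 0.1004)
  A=0.1625, B=-0.2977, C=(l²−L²−A²−y'²−z²)/(2L)=-0.1507
  θ3 = atan2(B,A) + arccos(C/0.3392) = 0.9601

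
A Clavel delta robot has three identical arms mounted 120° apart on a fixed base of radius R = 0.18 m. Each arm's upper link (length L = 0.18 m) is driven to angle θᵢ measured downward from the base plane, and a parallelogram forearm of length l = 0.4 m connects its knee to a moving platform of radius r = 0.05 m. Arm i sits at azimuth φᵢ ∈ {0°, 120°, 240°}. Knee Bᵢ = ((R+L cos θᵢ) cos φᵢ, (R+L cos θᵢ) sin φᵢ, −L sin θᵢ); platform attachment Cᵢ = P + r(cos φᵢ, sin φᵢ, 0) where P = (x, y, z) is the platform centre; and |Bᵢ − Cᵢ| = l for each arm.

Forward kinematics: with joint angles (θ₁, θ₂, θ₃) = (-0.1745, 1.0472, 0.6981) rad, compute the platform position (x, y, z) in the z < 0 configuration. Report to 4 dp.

φ1=0.0°: virtual centre (0.3073, 0.0000, 0.0313), radius l
S2 = (0.2200·cos120.0°, 0.2200·sin120.0°, -0.1559) = (-0.1100, 0.1905, -0.1559)
φ3=240.0°: virtual centre (-0.1339, -0.2320, -0.1157), radius l
subtract pairs → two planes through P
plane₁₂: -0.8345x+0.3811y+-0.3743z = -0.0227
Cramer: x(z) = 0.0199-0.3948z;  y(z) = -0.0159+0.1175z
sphere 1 gives Az²+Bz+C=0 with A=1.1697, B=0.1607, C=-0.0762;  B²−4AC=0.3824;  roots -0.3330, 0.1957;  negative root z = -0.3330
x = 0.1514, y = -0.0550

(0.1514, -0.0550, -0.3330)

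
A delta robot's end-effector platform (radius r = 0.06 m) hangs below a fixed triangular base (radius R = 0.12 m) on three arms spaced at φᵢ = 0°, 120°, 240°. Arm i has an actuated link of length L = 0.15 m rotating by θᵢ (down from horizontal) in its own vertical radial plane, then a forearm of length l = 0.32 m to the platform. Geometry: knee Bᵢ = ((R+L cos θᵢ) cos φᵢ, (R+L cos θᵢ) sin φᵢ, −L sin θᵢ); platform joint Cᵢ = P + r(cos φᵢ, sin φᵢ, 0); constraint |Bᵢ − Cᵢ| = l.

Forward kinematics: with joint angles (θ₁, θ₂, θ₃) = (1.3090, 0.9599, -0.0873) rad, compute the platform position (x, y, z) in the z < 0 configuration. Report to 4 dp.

centre 1 = (0.0988·cos0.0°, 0.0988·sin0.0°, -0.1449) = (0.0988, 0.0000, -0.1449)
centre 2 = (0.1460·cos120.0°, 0.1460·sin120.0°, -0.1229) = (-0.0730, 0.1265, -0.1229)
φ3=240.0°: virtual centre (-0.1047, -0.1814, 0.0131), radius l
subtract pairs → two planes through P
[-0.3437 0.2529 0.0440]·P = 0.0057;  [-0.4071 -0.3627 0.3159]·P = 0.0133
det = 0.2276;  x = -0.0238+0.4212z,  y = -0.0099+0.3982z
quadratic in z: (1.3360)z²+(0.1786)z+(-0.0663)=0, √Δ=0.6214 → z ∈ {-0.2994, 0.1657}; z = -0.2994 (taking z<0)
x = -0.1499, y = -0.1291

(-0.1499, -0.1291, -0.2994)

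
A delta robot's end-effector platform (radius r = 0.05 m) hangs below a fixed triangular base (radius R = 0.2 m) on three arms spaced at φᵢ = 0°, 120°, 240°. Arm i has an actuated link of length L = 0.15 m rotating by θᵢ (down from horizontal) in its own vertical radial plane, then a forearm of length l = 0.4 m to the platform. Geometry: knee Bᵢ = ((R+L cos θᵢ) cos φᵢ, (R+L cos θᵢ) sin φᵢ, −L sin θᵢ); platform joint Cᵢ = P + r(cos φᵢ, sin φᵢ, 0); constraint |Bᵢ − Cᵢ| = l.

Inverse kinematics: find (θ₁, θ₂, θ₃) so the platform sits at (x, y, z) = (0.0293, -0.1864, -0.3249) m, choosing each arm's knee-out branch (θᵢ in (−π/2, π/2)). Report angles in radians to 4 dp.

rotate P by −φ1: (0.0293, -0.1864, -0.3249)
  e−x'=0.1207;  (l²−L²−(e−x')²−y'²−z²)/2L = -0.0579
  θ1 = atan2(B,A) + arccos(C/0.3466) = 0.5236
φ2=120.0° → target in arm frame (-0.1761, 0.0678)
  e−x'=0.3261;  (l²−L²−(e−x')²−y'²−z²)/2L = -0.2633
  √(A²+B²)=0.4603;  θ2 = -0.7836+2.1797 ≈ 1.3961
φ3=240.0° → target in arm frame (0.1468, 0.1186)
  e−x'=0.0032;  (l²−L²−(e−x')²−y'²−z²)/2L = 0.0596
  γ=atan2(-0.3249,0.0032)=-1.5609;  ψ=arccos(0.1833)=1.3864;  θ3=γ+ψ≈-0.1744

θ₁ = 0.5236, θ₂ = 1.3961, θ₃ = -0.1744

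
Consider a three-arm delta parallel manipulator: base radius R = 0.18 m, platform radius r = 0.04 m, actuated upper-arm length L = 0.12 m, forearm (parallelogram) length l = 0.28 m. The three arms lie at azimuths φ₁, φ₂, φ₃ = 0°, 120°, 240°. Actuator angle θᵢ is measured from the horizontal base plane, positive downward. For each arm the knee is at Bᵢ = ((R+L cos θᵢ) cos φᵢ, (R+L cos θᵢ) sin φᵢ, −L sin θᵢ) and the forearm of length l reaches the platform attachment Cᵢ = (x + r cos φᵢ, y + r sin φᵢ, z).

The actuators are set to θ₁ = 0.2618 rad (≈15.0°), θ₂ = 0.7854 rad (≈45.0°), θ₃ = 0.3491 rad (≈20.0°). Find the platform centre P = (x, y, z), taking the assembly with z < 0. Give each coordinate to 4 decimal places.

centre 1 = (0.2559·cos0.0°, 0.2559·sin0.0°, -0.0311) = (0.2559, 0.0000, -0.0311)
arm 2 at φ=120.0°: (R−r)+L cos θ2 = 0.2249;  centre 2 = (-0.1124, 0.1947, -0.0849)
φ3=240.0°: virtual centre (-0.1264, -0.2189, -0.0410), radius l
subtract pairs → two planes through P
linear system: -0.7367x+0.3895y = -0.0087−-0.1076z; -0.7646x+-0.4378y = -0.0009−-0.0200z
det = 0.6203;  x = 0.0067+-0.0885z,  y = -0.0097+0.1089z
sphere 1 gives Az²+Bz+C=0 with A=1.0197, B=0.1041, C=-0.0152;  B²−4AC=0.0730;  roots -0.1835, 0.0814;  negative root z = -0.1835
x = 0.0229, y = -0.0297

(0.0229, -0.0297, -0.1835)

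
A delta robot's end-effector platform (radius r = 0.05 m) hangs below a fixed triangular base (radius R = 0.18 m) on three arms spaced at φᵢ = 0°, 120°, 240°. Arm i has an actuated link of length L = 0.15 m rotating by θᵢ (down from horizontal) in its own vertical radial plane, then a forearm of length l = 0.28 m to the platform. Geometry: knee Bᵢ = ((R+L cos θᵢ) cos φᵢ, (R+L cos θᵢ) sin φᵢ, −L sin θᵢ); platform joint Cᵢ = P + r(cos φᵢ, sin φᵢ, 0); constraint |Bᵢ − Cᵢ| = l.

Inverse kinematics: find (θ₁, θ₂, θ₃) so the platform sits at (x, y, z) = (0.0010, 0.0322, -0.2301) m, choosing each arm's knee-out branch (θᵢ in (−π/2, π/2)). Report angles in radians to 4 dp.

θ₁ = 0.6981, θ₂ = 0.5237, θ₃ = 0.8730

rotate P by −φ1: (0.0010, 0.0322, -0.2301)
  A cos θ + B sin θ = C:  0.1290·cos θ + -0.2301·sin θ = -0.0491
  √(A²+B²)=0.2638;  θ1 = -1.0598+1.7579 ≈ 0.6981
φ2=120.0° → target in arm frame (0.0274, -0.0170)
  A=0.1026, B=-0.2301, C=(l²−L²−A²−y'²−z²)/(2L)=-0.0262
  θ2 = atan2(B,A) + arccos(C/0.2519) = 0.5237
rotate P by −φ3: (-0.0284, -0.0152, -0.2301)
  e−x'=0.1584;  (l²−L²−(e−x')²−y'²−z²)/2L = -0.0745
  √(A²+B²)=0.2793;  θ3 = -0.9679+1.8409 ≈ 0.8730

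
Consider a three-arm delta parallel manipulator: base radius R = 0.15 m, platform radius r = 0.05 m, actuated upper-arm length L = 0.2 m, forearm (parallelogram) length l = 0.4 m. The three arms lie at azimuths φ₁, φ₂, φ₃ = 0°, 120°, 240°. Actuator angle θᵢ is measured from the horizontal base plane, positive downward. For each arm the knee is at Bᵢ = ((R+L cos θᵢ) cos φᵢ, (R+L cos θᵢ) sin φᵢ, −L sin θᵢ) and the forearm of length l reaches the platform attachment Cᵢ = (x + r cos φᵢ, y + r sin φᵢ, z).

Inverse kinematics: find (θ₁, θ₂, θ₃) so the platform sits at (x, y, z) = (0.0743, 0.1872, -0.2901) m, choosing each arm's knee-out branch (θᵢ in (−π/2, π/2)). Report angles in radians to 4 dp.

φ1=0.0° → target in arm frame (0.0743, 0.1872)
  A cos θ + B sin θ = C:  0.0257·cos θ + -0.2901·sin θ = 0.0003
  √(A²+B²)=0.2912;  θ1 = -1.4824+1.5696 ≈ 0.0872
φ2=120.0° → target in arm frame (0.1250, -0.1579)
  A=-0.0250, B=-0.2901, C=(l²−L²−A²−y'²−z²)/(2L)=0.0257
  √(A²+B²)=0.2912;  θ2 = -1.6567+1.4825 ≈ -0.1742
arm 3 (φ=240.0°): x'=-0.1993, y'=-0.0293
  A cos θ + B sin θ = C:  0.2993·cos θ + -0.2901·sin θ = -0.1364
  θ3 = atan2(B,A) + arccos(C/0.4168) = 1.1345

θ₁ = 0.0872, θ₂ = -0.1742, θ₃ = 1.1345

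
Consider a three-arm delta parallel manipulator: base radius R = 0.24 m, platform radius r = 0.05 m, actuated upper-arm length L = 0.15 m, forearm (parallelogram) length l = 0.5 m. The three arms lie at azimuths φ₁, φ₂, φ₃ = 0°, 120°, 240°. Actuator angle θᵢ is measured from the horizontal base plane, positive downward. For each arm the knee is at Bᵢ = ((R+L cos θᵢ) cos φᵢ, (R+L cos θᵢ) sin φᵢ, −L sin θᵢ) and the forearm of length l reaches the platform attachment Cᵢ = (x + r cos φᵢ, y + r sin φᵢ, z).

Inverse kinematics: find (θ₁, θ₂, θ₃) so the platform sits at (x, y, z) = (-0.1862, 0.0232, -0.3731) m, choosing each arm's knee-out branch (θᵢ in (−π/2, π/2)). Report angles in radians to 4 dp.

θ₁ = 1.1346, θ₂ = -0.3497, θ₃ = -0.0874

rotate P by −φ1: (-0.1862, 0.0232, -0.3731)
  e−x'=0.3762;  (l²−L²−(e−x')²−y'²−z²)/2L = -0.1792
  √(A²+B²)=0.5298;  θ1 = -0.7813+1.9159 ≈ 1.1346
rotate P by −φ2: (0.1132, 0.1497, -0.3731)
  A cos θ + B sin θ = C:  0.0768·cos θ + -0.3731·sin θ = 0.2000
  γ=atan2(-0.3731,0.0768)=-1.3678;  ψ=arccos(0.5250)=1.0180;  θ2=γ+ψ≈-0.3497
φ3=240.0° → target in arm frame (0.0730, -0.1729)
  e−x'=0.1170;  (l²−L²−(e−x')²−y'²−z²)/2L = 0.1491
  √(A²+B²)=0.3910;  θ3 = -1.2669+1.1796 ≈ -0.0874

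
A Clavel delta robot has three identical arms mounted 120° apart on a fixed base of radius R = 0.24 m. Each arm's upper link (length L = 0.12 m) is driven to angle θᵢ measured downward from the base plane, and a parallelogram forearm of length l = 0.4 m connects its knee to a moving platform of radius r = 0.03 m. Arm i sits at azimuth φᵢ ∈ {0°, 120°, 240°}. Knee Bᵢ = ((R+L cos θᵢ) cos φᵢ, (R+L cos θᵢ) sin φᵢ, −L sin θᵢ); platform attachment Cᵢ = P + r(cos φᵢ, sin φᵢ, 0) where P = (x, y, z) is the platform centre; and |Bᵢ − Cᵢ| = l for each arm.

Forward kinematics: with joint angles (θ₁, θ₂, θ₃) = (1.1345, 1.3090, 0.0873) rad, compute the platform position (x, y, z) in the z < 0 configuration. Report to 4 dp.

φ1=0.0°: virtual centre (0.2607, 0.0000, -0.1088), radius l
arm 2 at φ=120.0°: (R−r)+L cos θ2 = 0.2411;  S2 = (-0.1205, 0.2088, -0.1159)
arm 3 at φ=240.0°: (R−r)+L cos θ3 = 0.3295;  S3 = (-0.1648, -0.2854, -0.0105)
|S₂|²−|S₁|² = -0.0083;  |S₃|²−|S₁|² = 0.0289
[-0.7625 0.4175 -0.0143]·P = -0.0083;  [-0.8510 -0.5708 0.1966]·P = 0.0289
det = 0.7905;  x = -0.0093+0.0935z,  y = -0.0368+0.2050z
sphere 1 gives Az²+Bz+C=0 with A=1.0508, B=0.1519, C=-0.0739;  B²−4AC=0.3337;  roots -0.3472, 0.2026;  negative root z = -0.3472
x = -0.0418, y = -0.1080

(-0.0418, -0.1080, -0.3472)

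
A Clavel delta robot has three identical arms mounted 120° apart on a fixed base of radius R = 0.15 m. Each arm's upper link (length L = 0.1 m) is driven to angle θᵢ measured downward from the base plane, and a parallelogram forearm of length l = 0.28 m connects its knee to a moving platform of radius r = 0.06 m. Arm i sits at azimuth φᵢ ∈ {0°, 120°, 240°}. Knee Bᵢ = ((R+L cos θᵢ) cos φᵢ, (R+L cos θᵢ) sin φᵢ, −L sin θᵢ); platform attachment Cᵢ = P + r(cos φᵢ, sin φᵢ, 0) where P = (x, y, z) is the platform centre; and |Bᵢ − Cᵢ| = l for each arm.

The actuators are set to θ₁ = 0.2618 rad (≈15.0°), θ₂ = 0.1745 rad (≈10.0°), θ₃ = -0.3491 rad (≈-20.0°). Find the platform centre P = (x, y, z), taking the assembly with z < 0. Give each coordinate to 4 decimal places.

arm 1 at φ=0.0°: (R−r)+L cos θ1 = 0.1866;  O1 = (0.1866, 0.0000, -0.0259)
arm 2 at φ=120.0°: (R−r)+L cos θ2 = 0.1885;  O2 = (-0.0942, 0.1632, -0.0174)
φ3=240.0°: virtual centre (-0.0920, -0.1593, 0.0342), radius l
|O₂|²−|O₁|² = 0.0003;  |O₃|²−|O₁|² = -0.0005
linear system: -0.5617x+0.3265y = 0.0003−0.0170z; -0.5572x+-0.3186y = -0.0005−0.1202z
det = 0.3609;  x = 0.0001+0.1238z,  y = 0.0013+0.1607z
sphere 1 gives Az²+Bz+C=0 with A=1.0412, B=0.0060, C=-0.0430;  B²−4AC=0.1789;  roots -0.2060, 0.2003;  negative root z = -0.2060
x = -0.0254, y = -0.0319

(-0.0254, -0.0319, -0.2060)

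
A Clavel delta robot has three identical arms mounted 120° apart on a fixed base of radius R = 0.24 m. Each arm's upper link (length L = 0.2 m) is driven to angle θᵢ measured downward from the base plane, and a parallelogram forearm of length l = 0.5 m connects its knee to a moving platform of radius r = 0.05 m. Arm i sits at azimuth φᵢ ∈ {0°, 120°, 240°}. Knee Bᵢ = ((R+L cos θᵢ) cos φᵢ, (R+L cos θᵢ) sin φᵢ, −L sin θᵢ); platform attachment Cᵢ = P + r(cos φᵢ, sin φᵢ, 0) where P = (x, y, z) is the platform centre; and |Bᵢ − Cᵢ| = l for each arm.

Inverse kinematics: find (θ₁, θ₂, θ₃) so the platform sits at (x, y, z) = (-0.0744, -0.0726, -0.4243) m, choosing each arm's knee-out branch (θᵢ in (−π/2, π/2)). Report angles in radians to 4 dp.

rotate P by −φ1: (-0.0744, -0.0726, -0.4243)
  A=0.2644, B=-0.4243, C=(l²−L²−A²−y'²−z²)/(2L)=-0.1130
  γ=atan2(-0.4243,0.2644)=-1.0135;  ψ=arccos(-0.2261)=1.7988;  θ1=γ+ψ≈0.7853
φ2=120.0° → target in arm frame (-0.0257, 0.1007)
  A=0.2157, B=-0.4243, C=(l²−L²−A²−y'²−z²)/(2L)=-0.0667
  √(A²+B²)=0.4760;  θ2 = -1.1005+1.7115 ≈ 0.6109
rotate P by −φ3: (0.1001, -0.0281, -0.4243)
  A=0.0899, B=-0.4243, C=(l²−L²−A²−y'²−z²)/(2L)=0.0527
  γ=atan2(-0.4243,0.0899)=-1.3619;  ψ=arccos(0.1216)=1.4489;  θ3=γ+ψ≈0.0870

θ₁ = 0.7853, θ₂ = 0.6109, θ₃ = 0.0870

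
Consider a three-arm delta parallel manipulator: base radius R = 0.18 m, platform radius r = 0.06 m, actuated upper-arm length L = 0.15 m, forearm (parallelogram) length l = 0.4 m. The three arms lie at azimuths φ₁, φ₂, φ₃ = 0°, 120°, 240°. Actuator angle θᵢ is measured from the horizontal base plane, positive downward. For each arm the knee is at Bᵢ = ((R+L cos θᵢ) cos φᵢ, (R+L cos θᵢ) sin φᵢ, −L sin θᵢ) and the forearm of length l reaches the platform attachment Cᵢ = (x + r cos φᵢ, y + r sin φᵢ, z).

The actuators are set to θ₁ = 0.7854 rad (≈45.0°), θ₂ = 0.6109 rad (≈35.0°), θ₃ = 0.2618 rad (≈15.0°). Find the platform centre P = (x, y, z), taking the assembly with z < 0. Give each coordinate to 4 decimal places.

arm 1 at φ=0.0°: e+L cos θ1 = 0.2261;  S1 = (0.2261, 0.0000, -0.1061)
arm 2 at φ=120.0°: e+L cos θ2 = 0.2429;  S2 = (-0.1214, 0.2103, -0.0860)
arm 3 at φ=240.0°: e+L cos θ3 = 0.2649;  S3 = (-0.1324, -0.2294, -0.0388)
eliminate P² terms by subtracting sphere 1 from 2 and 3
[-0.6950 0.4207 0.0401]·P = 0.0040;  [-0.7170 -0.4588 0.1345]·P = 0.0093
det = 0.6205;  x = -0.0093+0.1208z,  y = -0.0058+0.1044z
quadratic in z: (1.0255)z²+(0.1541)z+(-0.0933)=0, √Δ=0.6376 → z ∈ {-0.3860, 0.2358}; z = -0.3860 (taking z<0)
x = -0.0559, y = -0.0461

(-0.0559, -0.0461, -0.3860)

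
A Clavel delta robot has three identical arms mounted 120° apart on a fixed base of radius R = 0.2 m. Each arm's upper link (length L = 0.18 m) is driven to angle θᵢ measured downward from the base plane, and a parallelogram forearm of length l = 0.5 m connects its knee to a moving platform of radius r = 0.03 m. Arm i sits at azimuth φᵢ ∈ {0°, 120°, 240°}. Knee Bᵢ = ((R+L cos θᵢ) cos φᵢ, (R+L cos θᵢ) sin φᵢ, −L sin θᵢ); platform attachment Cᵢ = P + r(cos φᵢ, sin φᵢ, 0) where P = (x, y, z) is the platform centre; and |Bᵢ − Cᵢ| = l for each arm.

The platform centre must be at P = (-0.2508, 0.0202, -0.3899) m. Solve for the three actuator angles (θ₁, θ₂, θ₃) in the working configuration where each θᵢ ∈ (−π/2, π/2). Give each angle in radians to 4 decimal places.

φ1=0.0° → target in arm frame (-0.2508, 0.0202)
  A cos θ + B sin θ = C:  0.4208·cos θ + -0.3899·sin θ = -0.3108
  γ=atan2(-0.3899,0.4208)=-0.7473;  ψ=arccos(-0.5418)=2.1434;  θ1=γ+ψ≈1.3961
arm 2 (φ=120.0°): x'=0.1429, y'=0.2071
  A=0.0271, B=-0.3899, C=(l²−L²−A²−y'²−z²)/(2L)=0.0610
  θ2 = atan2(B,A) + arccos(C/0.3908) = -0.0873
arm 3 (φ=240.0°): x'=0.1079, y'=-0.2273
  A=0.0621, B=-0.3899, C=(l²−L²−A²−y'²−z²)/(2L)=0.0279
  γ=atan2(-0.3899,0.0621)=-1.4129;  ψ=arccos(0.0708)=1.5000;  θ3=γ+ψ≈0.0871

θ₁ = 1.3961, θ₂ = -0.0873, θ₃ = 0.0871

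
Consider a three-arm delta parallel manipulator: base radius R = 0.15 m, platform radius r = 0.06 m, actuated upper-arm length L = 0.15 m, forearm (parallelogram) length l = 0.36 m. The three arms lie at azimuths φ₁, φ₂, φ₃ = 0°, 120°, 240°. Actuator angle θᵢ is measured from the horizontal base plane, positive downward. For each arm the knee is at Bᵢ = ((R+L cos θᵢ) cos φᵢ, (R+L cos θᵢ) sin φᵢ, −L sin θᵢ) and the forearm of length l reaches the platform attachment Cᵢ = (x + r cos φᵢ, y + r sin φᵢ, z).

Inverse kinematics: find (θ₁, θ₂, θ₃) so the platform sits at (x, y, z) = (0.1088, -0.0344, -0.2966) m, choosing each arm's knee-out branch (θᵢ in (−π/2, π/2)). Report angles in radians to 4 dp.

θ₁ = -0.2619, θ₂ = 0.6980, θ₃ = 0.4361

φ1=0.0° → target in arm frame (0.1088, -0.0344)
  A cos θ + B sin θ = C:  -0.0188·cos θ + -0.2966·sin θ = 0.0586
  γ=atan2(-0.2966,-0.0188)=-1.6341;  ψ=arccos(0.1973)=1.3722;  θ1=γ+ψ≈-0.2619
arm 2 (φ=120.0°): x'=-0.0842, y'=-0.0770
  e−x'=0.1742;  (l²−L²−(e−x')²−y'²−z²)/2L = -0.0572
  θ2 = atan2(B,A) + arccos(C/0.3440) = 0.6980
rotate P by −φ3: (-0.0246, 0.1114, -0.2966)
  e−x'=0.1146;  (l²−L²−(e−x')²−y'²−z²)/2L = -0.0214
  √(A²+B²)=0.3180;  θ3 = -1.2021+1.6382 ≈ 0.4361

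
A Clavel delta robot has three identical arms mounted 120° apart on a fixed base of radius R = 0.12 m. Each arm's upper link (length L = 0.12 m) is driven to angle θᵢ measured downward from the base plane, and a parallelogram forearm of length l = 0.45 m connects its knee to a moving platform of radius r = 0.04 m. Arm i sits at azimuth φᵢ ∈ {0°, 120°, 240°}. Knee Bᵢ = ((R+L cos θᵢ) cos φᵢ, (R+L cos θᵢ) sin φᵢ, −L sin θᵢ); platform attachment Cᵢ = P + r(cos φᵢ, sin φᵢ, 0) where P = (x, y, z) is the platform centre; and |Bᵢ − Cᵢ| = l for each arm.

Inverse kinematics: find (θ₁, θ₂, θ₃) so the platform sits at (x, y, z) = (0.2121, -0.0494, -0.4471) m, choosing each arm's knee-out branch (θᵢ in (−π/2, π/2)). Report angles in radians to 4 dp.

rotate P by −φ1: (0.2121, -0.0494, -0.4471)
  A cos θ + B sin θ = C:  -0.1321·cos θ + -0.4471·sin θ = -0.1320
  √(A²+B²)=0.4662;  θ1 = -1.8581+1.8579 ≈ -0.0001
arm 2 (φ=120.0°): x'=-0.1488, y'=-0.1590
  A=0.2288, B=-0.4471, C=(l²−L²−A²−y'²−z²)/(2L)=-0.3727
  √(A²+B²)=0.5023;  θ2 = -1.0977+2.4068 ≈ 1.3091
φ3=240.0° → target in arm frame (-0.0633, 0.2084)
  A=0.1433, B=-0.4471, C=(l²−L²−A²−y'²−z²)/(2L)=-0.3156
  θ3 = atan2(B,A) + arccos(C/0.4695) = 1.0473

θ₁ = -0.0001, θ₂ = 1.3091, θ₃ = 1.0473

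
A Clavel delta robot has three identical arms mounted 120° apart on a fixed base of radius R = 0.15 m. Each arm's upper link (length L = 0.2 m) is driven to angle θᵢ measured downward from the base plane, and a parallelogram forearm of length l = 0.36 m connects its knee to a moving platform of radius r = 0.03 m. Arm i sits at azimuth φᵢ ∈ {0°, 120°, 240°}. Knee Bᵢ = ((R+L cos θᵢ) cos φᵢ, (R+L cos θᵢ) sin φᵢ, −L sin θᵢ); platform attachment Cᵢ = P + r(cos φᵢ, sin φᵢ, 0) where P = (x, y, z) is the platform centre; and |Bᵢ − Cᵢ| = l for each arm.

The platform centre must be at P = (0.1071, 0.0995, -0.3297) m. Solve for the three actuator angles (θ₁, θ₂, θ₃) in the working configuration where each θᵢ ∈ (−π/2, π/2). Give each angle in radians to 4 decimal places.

φ1=0.0° → target in arm frame (0.1071, 0.0995)
  A cos θ + B sin θ = C:  0.0129·cos θ + -0.3297·sin θ = -0.0729
  γ=atan2(-0.3297,0.0129)=-1.5317;  ψ=arccos(-0.2210)=1.7936;  θ1=γ+ψ≈0.2620
φ2=120.0° → target in arm frame (0.0326, -0.1425)
  A=0.0874, B=-0.3297, C=(l²−L²−A²−y'²−z²)/(2L)=-0.1176
  γ=atan2(-0.3297,0.0874)=-1.3117;  ψ=arccos(-0.3448)=1.9228;  θ2=γ+ψ≈0.6111
φ3=240.0° → target in arm frame (-0.1397, 0.0430)
  A cos θ + B sin θ = C:  0.2597·cos θ + -0.3297·sin θ = -0.2210
  √(A²+B²)=0.4197;  θ3 = -0.9036+2.1254 ≈ 1.2218

θ₁ = 0.2620, θ₂ = 0.6111, θ₃ = 1.2218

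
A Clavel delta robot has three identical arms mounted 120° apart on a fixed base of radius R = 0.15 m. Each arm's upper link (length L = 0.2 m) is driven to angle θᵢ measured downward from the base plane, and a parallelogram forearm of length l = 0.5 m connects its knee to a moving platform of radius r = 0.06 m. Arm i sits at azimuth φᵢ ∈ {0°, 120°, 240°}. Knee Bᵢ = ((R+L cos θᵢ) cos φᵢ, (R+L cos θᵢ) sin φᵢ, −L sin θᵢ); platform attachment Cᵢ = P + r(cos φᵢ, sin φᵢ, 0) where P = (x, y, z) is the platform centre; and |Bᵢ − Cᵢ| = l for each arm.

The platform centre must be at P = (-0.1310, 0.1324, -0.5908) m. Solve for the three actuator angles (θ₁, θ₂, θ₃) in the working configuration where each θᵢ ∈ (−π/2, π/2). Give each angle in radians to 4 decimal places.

arm 1 (φ=0.0°): x'=-0.1310, y'=0.1324
  A cos θ + B sin θ = C:  0.2210·cos θ + -0.5908·sin θ = -0.5135
  θ1 = atan2(B,A) + arccos(C/0.6308) = 1.3092
rotate P by −φ2: (0.1802, 0.0472, -0.5908)
  A=-0.0902, B=-0.5908, C=(l²−L²−A²−y'²−z²)/(2L)=-0.3735
  √(A²+B²)=0.5976;  θ2 = -1.7222+2.2459 ≈ 0.5237
rotate P by −φ3: (-0.0492, -0.1796, -0.5908)
  A=0.1392, B=-0.5908, C=(l²−L²−A²−y'²−z²)/(2L)=-0.4767
  γ=atan2(-0.5908,0.1392)=-1.3395;  ψ=arccos(-0.7854)=2.4741;  θ3=γ+ψ≈1.1347

θ₁ = 1.3092, θ₂ = 0.5237, θ₃ = 1.1347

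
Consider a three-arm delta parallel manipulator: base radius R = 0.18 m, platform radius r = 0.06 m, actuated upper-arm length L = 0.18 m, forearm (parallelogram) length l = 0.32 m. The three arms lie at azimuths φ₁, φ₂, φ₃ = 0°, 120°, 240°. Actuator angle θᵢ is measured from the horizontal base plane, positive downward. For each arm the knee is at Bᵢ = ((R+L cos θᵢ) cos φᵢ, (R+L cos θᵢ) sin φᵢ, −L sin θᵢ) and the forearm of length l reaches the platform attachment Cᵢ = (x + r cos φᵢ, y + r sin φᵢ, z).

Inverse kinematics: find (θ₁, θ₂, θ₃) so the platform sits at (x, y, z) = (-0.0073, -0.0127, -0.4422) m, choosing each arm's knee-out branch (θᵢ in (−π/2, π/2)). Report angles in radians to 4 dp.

arm 1 (φ=0.0°): x'=-0.0073, y'=-0.0127
  e−x'=0.1273;  (l²−L²−(e−x')²−y'²−z²)/2L = -0.3942
  θ1 = atan2(B,A) + arccos(C/0.4602) = 1.3090
φ2=120.0° → target in arm frame (-0.0073, 0.0127)
  e−x'=0.1273;  (l²−L²−(e−x')²−y'²−z²)/2L = -0.3942
  θ2 = atan2(B,A) + arccos(C/0.4602) = 1.3092
arm 3 (φ=240.0°): x'=0.0146, y'=0.0000
  A=0.1054, B=-0.4422, C=(l²−L²−A²−y'²−z²)/(2L)=-0.3796
  γ=atan2(-0.4422,0.1054)=-1.3369;  ψ=arccos(-0.8350)=2.5589;  θ3=γ+ψ≈1.2220

θ₁ = 1.3090, θ₂ = 1.3092, θ₃ = 1.2220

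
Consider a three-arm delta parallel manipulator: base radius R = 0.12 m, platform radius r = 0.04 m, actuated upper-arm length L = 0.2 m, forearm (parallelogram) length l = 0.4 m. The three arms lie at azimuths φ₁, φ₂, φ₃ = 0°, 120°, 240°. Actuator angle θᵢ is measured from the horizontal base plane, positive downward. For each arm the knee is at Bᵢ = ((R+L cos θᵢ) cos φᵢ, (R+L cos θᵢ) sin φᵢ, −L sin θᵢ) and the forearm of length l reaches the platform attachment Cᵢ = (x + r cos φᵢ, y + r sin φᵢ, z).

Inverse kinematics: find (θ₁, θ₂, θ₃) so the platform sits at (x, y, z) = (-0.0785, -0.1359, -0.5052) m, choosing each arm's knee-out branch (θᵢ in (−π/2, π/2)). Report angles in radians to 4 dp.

θ₁ = 1.3093, θ₂ = 1.3092, θ₃ = 0.6111

φ1=0.0° → target in arm frame (-0.0785, -0.1359)
  e−x'=0.1585;  (l²−L²−(e−x')²−y'²−z²)/2L = -0.4470
  √(A²+B²)=0.5295;  θ1 = -1.2668+2.5761 ≈ 1.3093
φ2=120.0° → target in arm frame (-0.0784, 0.1359)
  A cos θ + B sin θ = C:  0.1584·cos θ + -0.5052·sin θ = -0.4470
  γ=atan2(-0.5052,0.1584)=-1.2669;  ψ=arccos(-0.8443)=2.5760;  θ2=γ+ψ≈1.3092
φ3=240.0° → target in arm frame (0.1569, 0.0000)
  A cos θ + B sin θ = C:  -0.0769·cos θ + -0.5052·sin θ = -0.3529
  θ3 = atan2(B,A) + arccos(C/0.5110) = 0.6111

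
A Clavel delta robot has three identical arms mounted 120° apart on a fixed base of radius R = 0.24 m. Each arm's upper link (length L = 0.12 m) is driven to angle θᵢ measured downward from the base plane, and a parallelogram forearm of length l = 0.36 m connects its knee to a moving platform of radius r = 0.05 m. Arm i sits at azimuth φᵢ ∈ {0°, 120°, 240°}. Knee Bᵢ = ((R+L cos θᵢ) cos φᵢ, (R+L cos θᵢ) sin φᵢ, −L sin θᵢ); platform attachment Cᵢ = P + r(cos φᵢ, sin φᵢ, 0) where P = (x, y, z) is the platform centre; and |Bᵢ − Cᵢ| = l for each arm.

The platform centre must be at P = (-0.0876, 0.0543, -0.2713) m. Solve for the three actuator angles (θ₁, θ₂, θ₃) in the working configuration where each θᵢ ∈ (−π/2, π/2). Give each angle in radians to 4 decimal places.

arm 1 (φ=0.0°): x'=-0.0876, y'=0.0543
  e−x'=0.2776;  (l²−L²−(e−x')²−y'²−z²)/2L = -0.1601
  θ1 = atan2(B,A) + arccos(C/0.3882) = 1.2219
φ2=120.0° → target in arm frame (0.0908, 0.0487)
  A cos θ + B sin θ = C:  0.0992·cos θ + -0.2713·sin θ = 0.1224
  γ=atan2(-0.2713,0.0992)=-1.2203;  ψ=arccos(0.4239)=1.1330;  θ2=γ+ψ≈-0.0873
φ3=240.0° → target in arm frame (-0.0032, -0.1030)
  e−x'=0.1932;  (l²−L²−(e−x')²−y'²−z²)/2L = -0.0265
  √(A²+B²)=0.3331;  θ3 = -0.9519+1.6503 ≈ 0.6984

θ₁ = 1.2219, θ₂ = -0.0873, θ₃ = 0.6984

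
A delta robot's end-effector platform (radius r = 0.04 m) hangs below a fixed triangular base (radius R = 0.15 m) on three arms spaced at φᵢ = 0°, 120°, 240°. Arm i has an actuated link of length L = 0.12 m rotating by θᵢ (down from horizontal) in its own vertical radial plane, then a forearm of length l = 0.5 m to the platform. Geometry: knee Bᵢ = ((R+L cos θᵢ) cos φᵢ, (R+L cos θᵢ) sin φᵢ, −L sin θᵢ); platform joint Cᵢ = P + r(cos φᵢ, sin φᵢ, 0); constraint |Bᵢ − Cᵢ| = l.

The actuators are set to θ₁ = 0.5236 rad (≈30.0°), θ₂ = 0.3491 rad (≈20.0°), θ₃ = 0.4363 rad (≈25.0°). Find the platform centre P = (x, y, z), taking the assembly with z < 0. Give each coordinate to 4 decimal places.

(-0.0240, 0.0137, -0.4996)

arm 1 at φ=0.0°: (R−r)+L cos θ1 = 0.2139;  O1 = (0.2139, 0.0000, -0.0600)
arm 2 at φ=120.0°: (R−r)+L cos θ2 = 0.2228;  O2 = (-0.1114, 0.1929, -0.0410)
arm 3 at φ=240.0°: (R−r)+L cos θ3 = 0.2188;  O3 = (-0.1094, -0.1895, -0.0507)
subtract pairs → two planes through P
plane₁₂: -0.6506x+0.3858y+0.0379z = 0.0019
Cramer: x(z) = -0.0023+0.0434z;  y(z) = 0.0011-0.0250z
sphere 1 gives Az²+Bz+C=0 with A=1.0025, B=0.1012, C=-0.1996;  B²−4AC=0.8108;  roots -0.4996, 0.3986;  negative root z = -0.4996
x = -0.0240, y = 0.0137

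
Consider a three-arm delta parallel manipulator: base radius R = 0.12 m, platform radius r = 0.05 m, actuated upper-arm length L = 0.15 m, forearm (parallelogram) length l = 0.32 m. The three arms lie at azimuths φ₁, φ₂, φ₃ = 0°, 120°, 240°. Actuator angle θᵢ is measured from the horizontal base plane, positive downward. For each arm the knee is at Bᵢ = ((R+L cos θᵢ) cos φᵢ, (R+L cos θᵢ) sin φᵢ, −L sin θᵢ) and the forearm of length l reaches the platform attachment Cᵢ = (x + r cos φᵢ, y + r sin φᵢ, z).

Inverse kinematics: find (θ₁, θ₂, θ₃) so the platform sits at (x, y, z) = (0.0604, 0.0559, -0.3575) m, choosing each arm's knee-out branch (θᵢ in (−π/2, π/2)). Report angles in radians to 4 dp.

φ1=0.0° → target in arm frame (0.0604, 0.0559)
  e−x'=0.0096;  (l²−L²−(e−x')²−y'²−z²)/2L = -0.1704
  √(A²+B²)=0.3576;  θ1 = -1.5439+2.0675 ≈ 0.5235
arm 2 (φ=120.0°): x'=0.0182, y'=-0.0803
  e−x'=0.0518;  (l²−L²−(e−x')²−y'²−z²)/2L = -0.1901
  √(A²+B²)=0.3612;  θ2 = -1.4269+2.1250 ≈ 0.6981
arm 3 (φ=240.0°): x'=-0.0786, y'=0.0244
  e−x'=0.1486;  (l²−L²−(e−x')²−y'²−z²)/2L = -0.2353
  θ3 = atan2(B,A) + arccos(C/0.3872) = 1.0471

θ₁ = 0.5235, θ₂ = 0.6981, θ₃ = 1.0471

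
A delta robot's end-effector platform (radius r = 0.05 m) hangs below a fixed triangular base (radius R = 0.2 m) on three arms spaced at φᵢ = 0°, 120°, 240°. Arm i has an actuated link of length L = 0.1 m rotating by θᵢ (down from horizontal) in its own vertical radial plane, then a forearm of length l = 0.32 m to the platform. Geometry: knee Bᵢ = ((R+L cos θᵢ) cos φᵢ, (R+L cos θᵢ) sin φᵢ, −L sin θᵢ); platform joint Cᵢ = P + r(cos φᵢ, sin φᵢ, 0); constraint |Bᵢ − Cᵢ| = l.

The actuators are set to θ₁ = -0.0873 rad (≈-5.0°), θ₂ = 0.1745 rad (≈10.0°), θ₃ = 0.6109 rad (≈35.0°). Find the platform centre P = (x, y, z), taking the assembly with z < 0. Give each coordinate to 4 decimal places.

O1 = (0.2496·cos0.0°, 0.2496·sin0.0°, 0.0087) = (0.2496, 0.0000, 0.0087)
φ2=120.0°: virtual centre (-0.1242, 0.2152, -0.0174), radius l
φ3=240.0°: virtual centre (-0.1160, -0.2008, -0.0574), radius l
eliminate P² terms by subtracting sphere 1 from 2 and 3
plane₁₂: -0.7477x+0.4304y+-0.0522z = -0.0003
Cramer: x(z) = 0.0039-0.1265z;  y(z) = 0.0061-0.0987z
into |P−O₁|² = l²: 1.0257z² + 0.0435z + -0.0419 = 0;  Δ = 0.1739;  z = -0.2245 or 0.1821 → z<0 root = -0.2245
x = 0.0324, y = 0.0282

(0.0324, 0.0282, -0.2245)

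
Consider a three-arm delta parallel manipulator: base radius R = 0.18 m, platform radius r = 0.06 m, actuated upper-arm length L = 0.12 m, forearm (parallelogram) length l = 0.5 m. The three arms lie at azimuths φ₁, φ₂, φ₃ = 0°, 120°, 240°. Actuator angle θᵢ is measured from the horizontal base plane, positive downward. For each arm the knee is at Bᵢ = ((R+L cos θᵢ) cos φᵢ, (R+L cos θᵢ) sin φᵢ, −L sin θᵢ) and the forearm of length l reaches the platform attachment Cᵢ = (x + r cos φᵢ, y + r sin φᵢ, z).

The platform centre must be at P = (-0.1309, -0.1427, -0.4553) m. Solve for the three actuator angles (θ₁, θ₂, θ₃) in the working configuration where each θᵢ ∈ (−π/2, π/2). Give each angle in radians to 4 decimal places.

arm 1 (φ=0.0°): x'=-0.1309, y'=-0.1427
  e−x'=0.2509;  (l²−L²−(e−x')²−y'²−z²)/2L = -0.2292
  √(A²+B²)=0.5199;  θ1 = -1.0671+2.0274 ≈ 0.9603
rotate P by −φ2: (-0.0581, 0.1847, -0.4553)
  A cos θ + B sin θ = C:  0.1781·cos θ + -0.4553·sin θ = -0.1564
  γ=atan2(-0.4553,0.1781)=-1.1979;  ψ=arccos(-0.3200)=1.8965;  θ2=γ+ψ≈0.6987
φ3=240.0° → target in arm frame (0.1890, -0.0420)
  A=-0.0690, B=-0.4553, C=(l²−L²−A²−y'²−z²)/(2L)=0.0907
  γ=atan2(-0.4553,-0.0690)=-1.7213;  ψ=arccos(0.1970)=1.3725;  θ3=γ+ψ≈-0.3488

θ₁ = 0.9603, θ₂ = 0.6987, θ₃ = -0.3488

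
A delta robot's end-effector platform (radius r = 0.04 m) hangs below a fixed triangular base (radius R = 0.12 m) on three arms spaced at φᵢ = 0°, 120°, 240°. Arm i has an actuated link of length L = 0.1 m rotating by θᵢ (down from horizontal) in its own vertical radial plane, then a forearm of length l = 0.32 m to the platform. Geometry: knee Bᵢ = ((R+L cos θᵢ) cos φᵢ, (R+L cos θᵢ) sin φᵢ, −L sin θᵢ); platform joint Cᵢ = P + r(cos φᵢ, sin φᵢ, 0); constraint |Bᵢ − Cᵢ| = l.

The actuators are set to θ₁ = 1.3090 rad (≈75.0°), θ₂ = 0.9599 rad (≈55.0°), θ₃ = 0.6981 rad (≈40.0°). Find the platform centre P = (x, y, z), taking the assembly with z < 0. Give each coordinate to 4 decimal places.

(-0.0649, -0.0289, -0.3657)

φ1=0.0°: virtual centre (0.1059, 0.0000, -0.0966), radius l
arm 2 at φ=120.0°: (R−r)+L cos θ2 = 0.1374;  centre 2 = (-0.0687, 0.1190, -0.0819)
arm 3 at φ=240.0°: (R−r)+L cos θ3 = 0.1566;  centre 3 = (-0.0783, -0.1356, -0.0643)
|centre ₂|²−|centre ₁|² = 0.0050;  |centre ₃|²−|centre ₁|² = 0.0081
linear system: -0.3491x+0.2379y = 0.0050−0.0294z; -0.3684x+-0.2713y = 0.0081−0.0646z
Cramer: x(z) = -0.0181+0.1280z;  y(z) = -0.0054+0.0644z
sphere 1 gives Az²+Bz+C=0 with A=1.0205, B=0.1608, C=-0.0777;  B²−4AC=0.3429;  roots -0.3657, 0.2081;  negative root z = -0.3657
x = -0.0649, y = -0.0289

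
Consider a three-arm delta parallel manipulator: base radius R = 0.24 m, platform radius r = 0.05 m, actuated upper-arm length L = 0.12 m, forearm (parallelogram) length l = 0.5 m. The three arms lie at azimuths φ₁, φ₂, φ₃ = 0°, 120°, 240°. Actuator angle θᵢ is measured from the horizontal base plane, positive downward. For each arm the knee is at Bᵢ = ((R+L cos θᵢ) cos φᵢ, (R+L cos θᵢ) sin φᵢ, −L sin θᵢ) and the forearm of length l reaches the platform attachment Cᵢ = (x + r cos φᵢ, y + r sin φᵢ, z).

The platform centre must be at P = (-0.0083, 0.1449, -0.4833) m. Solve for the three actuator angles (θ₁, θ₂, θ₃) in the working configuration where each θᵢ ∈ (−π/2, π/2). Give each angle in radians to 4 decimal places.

θ₁ = 0.8730, θ₂ = 0.1746, θ₃ = 1.3962

φ1=0.0° → target in arm frame (-0.0083, 0.1449)
  A=0.1983, B=-0.4833, C=(l²−L²−A²−y'²−z²)/(2L)=-0.2429
  √(A²+B²)=0.5224;  θ1 = -1.1814+2.0544 ≈ 0.8730
arm 2 (φ=120.0°): x'=0.1296, y'=-0.0653
  A cos θ + B sin θ = C:  0.0604·cos θ + -0.4833·sin θ = -0.0245
  γ=atan2(-0.4833,0.0604)=-1.4465;  ψ=arccos(-0.0503)=1.6211;  θ2=γ+ψ≈0.1746
arm 3 (φ=240.0°): x'=-0.1213, y'=-0.0796
  A=0.3113, B=-0.4833, C=(l²−L²−A²−y'²−z²)/(2L)=-0.4219
  θ3 = atan2(B,A) + arccos(C/0.5749) = 1.3962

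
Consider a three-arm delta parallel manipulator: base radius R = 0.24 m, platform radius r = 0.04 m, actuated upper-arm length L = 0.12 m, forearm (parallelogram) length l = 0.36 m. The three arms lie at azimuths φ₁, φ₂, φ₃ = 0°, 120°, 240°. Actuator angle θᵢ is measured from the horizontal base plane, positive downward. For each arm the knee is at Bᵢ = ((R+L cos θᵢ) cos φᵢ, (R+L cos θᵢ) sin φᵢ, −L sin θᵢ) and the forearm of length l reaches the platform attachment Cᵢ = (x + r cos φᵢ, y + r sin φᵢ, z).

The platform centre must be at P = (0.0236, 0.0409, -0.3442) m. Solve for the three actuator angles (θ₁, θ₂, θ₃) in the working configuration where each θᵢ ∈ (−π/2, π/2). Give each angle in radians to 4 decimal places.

θ₁ = 0.8726, θ₂ = 0.8725, θ₃ = 1.3084

rotate P by −φ1: (0.0236, 0.0409, -0.3442)
  A=0.1764, B=-0.3442, C=(l²−L²−A²−y'²−z²)/(2L)=-0.1503
  γ=atan2(-0.3442,0.1764)=-1.0972;  ψ=arccos(-0.3885)=1.9698;  θ1=γ+ψ≈0.8726
rotate P by −φ2: (0.0236, -0.0409, -0.3442)
  A cos θ + B sin θ = C:  0.1764·cos θ + -0.3442·sin θ = -0.1502
  θ2 = atan2(B,A) + arccos(C/0.3868) = 0.8725
φ3=240.0° → target in arm frame (-0.0472, 0.0000)
  e−x'=0.2472;  (l²−L²−(e−x')²−y'²−z²)/2L = -0.2683
  θ3 = atan2(B,A) + arccos(C/0.4238) = 1.3084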